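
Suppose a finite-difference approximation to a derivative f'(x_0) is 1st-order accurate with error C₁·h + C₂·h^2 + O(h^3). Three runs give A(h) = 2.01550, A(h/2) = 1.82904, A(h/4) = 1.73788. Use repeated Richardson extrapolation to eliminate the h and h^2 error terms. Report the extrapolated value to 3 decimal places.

1.648

First eliminate the h term (factor 2^1 = 2):
  B₁ = (2·1.82904 − 2.01550)/1 = 1.64258
  B₂ = (2·1.73788 − 1.82904)/1 = 1.64672
Then eliminate the h^2 term (factor 2^2 = 4):
  (4·1.64672 − 1.64258)/3 = 1.64810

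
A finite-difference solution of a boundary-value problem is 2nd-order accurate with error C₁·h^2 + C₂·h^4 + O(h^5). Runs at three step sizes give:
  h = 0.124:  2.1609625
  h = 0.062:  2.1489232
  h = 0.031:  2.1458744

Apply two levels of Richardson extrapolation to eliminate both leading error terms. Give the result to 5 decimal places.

First eliminate the h^2 term (factor 2^2 = 4):
  B₁ = (4·2.1489232 − 2.1609625)/3 = 2.1449101
  B₂ = (4·2.1458744 − 2.1489232)/3 = 2.1448581
Then eliminate the h^4 term (factor 2^4 = 16):
  (16·2.1448581 − 2.1449101)/15 = 2.1448546

2.14485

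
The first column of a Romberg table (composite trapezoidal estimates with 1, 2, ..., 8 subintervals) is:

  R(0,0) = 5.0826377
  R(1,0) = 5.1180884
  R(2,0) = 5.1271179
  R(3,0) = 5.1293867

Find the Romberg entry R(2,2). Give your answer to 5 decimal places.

5.13014

R(1,1) = (4·5.1180884 − 5.0826377) / 3 = 5.1299053
R(2,1) = 5.1271179 + (5.1271179 − 5.1180884)/3 = 5.1301277
R(2,2) = 5.1301277 + (5.1301277 − 5.1299053)/15 = 5.1301425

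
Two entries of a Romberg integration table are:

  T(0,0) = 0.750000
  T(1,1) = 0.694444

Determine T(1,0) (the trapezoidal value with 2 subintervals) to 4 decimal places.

0.7083

From T(1,1) = (4·T(1,0) − T(0,0))/3, solve for T(1,0):
4·T(1,0) = 3·0.694444 + 0.750000 = 2.833332
T(1,0) = 0.708333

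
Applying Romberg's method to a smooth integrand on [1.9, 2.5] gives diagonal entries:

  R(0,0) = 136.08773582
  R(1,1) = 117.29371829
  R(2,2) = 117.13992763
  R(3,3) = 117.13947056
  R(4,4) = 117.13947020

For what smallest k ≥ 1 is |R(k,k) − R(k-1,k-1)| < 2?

k = 2

|R(1,1) − R(0,0)| = 18.79401753 ≥ 2
|R(2,2) − R(1,1)| = 0.15379066 < 2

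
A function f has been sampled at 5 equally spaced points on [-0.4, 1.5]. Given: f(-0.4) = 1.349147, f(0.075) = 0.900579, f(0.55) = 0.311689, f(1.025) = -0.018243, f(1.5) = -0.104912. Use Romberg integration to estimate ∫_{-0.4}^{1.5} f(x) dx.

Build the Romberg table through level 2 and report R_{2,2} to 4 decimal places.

R_{0,0} (trapezoid, 1 panel, h=1.9000): 1.182023
R_{1,0} (trapezoid, 2 panels, h=0.9500): 0.887116
R_{2,0} (trapezoid, 4 panels, h=0.4750): 0.862668
R_{1,1} = 0.887116 + (0.887116 − 1.182023)/3 = 0.788814
R_{2,1} = 0.862668 + (0.862668 − 0.887116)/3 = 0.854519
R_{2,2} = 0.854519 + (0.854519 − 0.788814)/15 = 0.858899

0.8589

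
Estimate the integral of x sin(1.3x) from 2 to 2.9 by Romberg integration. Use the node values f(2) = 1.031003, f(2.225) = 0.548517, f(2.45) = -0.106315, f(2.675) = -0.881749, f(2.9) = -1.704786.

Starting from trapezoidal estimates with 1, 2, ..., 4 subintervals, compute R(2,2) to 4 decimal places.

R(0,0) (trapezoid, 1 panel, h=0.9000): -0.303202
R(1,0) (trapezoid, 2 panels, h=0.4500): -0.199443
R(2,0) (trapezoid, 4 panels, h=0.2250): -0.174699
R(1,1) = -0.199443 + (-0.199443 − (-0.303202))/3 = -0.164857
R(2,1) = -0.174699 + (-0.174699 − (-0.199443))/3 = -0.166451
R(2,2) = -0.166451 + (-0.166451 − (-0.164857))/15 = -0.166557

-0.1666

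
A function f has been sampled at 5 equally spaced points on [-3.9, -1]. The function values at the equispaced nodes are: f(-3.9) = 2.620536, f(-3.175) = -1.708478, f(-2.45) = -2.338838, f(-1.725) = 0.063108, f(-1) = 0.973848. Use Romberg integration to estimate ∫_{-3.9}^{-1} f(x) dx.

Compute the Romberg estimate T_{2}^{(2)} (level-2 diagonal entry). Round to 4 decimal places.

-1.7902

T_{0}^{(0)} (trapezoid, 1 panel, h=2.9000): 5.211857
T_{1}^{(0)} (trapezoid, 2 panels, h=1.4500): -0.785387
T_{2}^{(0)} (trapezoid, 4 panels, h=0.7250): -1.585587
T_{1}^{(1)} = -0.785387 + (-0.785387 − 5.211857)/3 = -2.784468
T_{2}^{(1)} = -1.585587 + (-1.585587 − (-0.785387))/3 = -1.852320
T_{2}^{(2)} = -1.852320 + (-1.852320 − (-2.784468))/15 = -1.790177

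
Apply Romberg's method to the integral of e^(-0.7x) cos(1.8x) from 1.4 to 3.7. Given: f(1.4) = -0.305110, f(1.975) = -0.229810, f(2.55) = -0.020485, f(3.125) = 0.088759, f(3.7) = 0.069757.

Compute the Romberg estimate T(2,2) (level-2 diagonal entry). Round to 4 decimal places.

T(0,0) (trapezoid, 1 panel, h=2.3000): -0.270656
T(1,0) (trapezoid, 2 panels, h=1.1500): -0.158886
T(2,0) (trapezoid, 4 panels, h=0.5750): -0.160547
T(1,1) = -0.158886 + (-0.158886 − (-0.270656))/3 = -0.121629
T(2,1) = -0.160547 + (-0.160547 − (-0.158886))/3 = -0.161101
T(2,2) = -0.161101 + (-0.161101 − (-0.121629))/15 = -0.163732

-0.1637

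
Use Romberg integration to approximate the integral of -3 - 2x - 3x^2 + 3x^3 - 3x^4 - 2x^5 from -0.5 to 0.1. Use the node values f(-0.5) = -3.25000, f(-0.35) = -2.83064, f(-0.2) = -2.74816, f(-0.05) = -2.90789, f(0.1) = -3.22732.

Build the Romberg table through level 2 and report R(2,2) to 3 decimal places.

-1.746

R(0,0) (trapezoid, 1 panel, h=0.6000): -1.94320
R(1,0) (trapezoid, 2 panels, h=0.3000): -1.79605
R(2,0) (trapezoid, 4 panels, h=0.1500): -1.75880
R(1,1) = -1.79605 + (-1.79605 − (-1.94320))/3 = -1.74700
R(2,1) = -1.75880 + (-1.75880 − (-1.79605))/3 = -1.74638
R(2,2) = -1.74638 + (-1.74638 − (-1.74700))/15 = -1.74634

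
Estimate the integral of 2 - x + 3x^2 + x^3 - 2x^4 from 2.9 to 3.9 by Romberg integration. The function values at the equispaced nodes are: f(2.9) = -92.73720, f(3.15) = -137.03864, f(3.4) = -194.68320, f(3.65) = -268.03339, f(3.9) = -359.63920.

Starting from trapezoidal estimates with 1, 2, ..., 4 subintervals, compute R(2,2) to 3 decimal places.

R(0,0) (trapezoid, 1 panel, h=1.0000): -226.18820
R(1,0) (trapezoid, 2 panels, h=0.5000): -210.43570
R(2,0) (trapezoid, 4 panels, h=0.2500): -206.48586
R(1,1) = -210.43570 + (-210.43570 − (-226.18820))/3 = -205.18487
R(2,1) = -206.48586 + (-206.48586 − (-210.43570))/3 = -205.16925
R(2,2) = -205.16925 + (-205.16925 − (-205.18487))/15 = -205.16821

-205.168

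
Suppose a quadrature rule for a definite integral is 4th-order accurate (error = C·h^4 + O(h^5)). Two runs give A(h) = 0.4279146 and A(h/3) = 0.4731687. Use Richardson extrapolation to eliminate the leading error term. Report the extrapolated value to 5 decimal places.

0.47373

Extrapolated value = (81·A(h/3) − A(h)) / (81 − 1)
= (81·0.4731687 − 0.4279146) / 80
= 37.8987501 / 80 = 0.4737344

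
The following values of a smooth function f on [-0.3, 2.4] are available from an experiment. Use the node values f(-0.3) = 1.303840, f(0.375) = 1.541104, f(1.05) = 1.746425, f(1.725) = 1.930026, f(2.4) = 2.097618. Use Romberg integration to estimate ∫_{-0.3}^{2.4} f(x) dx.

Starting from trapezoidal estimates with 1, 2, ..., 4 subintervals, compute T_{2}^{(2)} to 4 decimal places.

4.6753

T_{0}^{(0)} (trapezoid, 1 panel, h=2.7000): 4.591968
T_{1}^{(0)} (trapezoid, 2 panels, h=1.3500): 4.653658
T_{2}^{(0)} (trapezoid, 4 panels, h=0.6750): 4.669842
T_{1}^{(1)} = 4.653658 + (4.653658 − 4.591968)/3 = 4.674221
T_{2}^{(1)} = 4.669842 + (4.669842 − 4.653658)/3 = 4.675237
T_{2}^{(2)} = 4.675237 + (4.675237 − 4.674221)/15 = 4.675305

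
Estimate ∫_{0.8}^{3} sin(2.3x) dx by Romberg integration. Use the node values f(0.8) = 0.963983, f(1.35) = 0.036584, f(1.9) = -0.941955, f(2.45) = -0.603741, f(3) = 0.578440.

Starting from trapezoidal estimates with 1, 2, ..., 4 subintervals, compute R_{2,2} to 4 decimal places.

-0.4560

R_{0,0} (trapezoid, 1 panel, h=2.2000): 1.696665
R_{1,0} (trapezoid, 2 panels, h=1.1000): -0.187818
R_{2,0} (trapezoid, 4 panels, h=0.5500): -0.405845
R_{1,1} = -0.187818 + (-0.187818 − 1.696665)/3 = -0.815979
R_{2,1} = -0.405845 + (-0.405845 − (-0.187818))/3 = -0.478521
R_{2,2} = -0.478521 + (-0.478521 − (-0.815979))/15 = -0.456024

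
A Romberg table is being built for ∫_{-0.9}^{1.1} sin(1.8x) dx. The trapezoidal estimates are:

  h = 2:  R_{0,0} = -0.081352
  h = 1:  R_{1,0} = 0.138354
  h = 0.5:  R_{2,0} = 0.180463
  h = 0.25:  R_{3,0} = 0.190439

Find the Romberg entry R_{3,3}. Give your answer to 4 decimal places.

R_{1,1} = 0.138354 + (0.138354 − (-0.081352))/3 = 0.211589
R_{2,1} = 0.180463 + (0.180463 − 0.138354)/3 = 0.194499
R_{3,1} = 0.190439 + (0.190439 − 0.180463)/3 = 0.193764
R_{2,2} = (16·0.194499 − 0.211589) / 15 = 0.193360
R_{3,2} = 0.193764 + (0.193764 − 0.194499)/15 = 0.193715
R_{3,3} = 0.193715 + (0.193715 − 0.193360)/63 = 0.193721
(Column j=1 coincides with Simpson's rule on the same nodes.)

0.1937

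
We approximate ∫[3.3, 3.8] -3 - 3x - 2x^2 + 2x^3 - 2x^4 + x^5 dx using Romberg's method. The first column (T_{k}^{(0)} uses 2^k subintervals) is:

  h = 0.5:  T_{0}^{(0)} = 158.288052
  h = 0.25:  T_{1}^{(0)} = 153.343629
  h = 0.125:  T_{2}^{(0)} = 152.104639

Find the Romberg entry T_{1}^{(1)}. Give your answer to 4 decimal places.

151.6955

T_{1}^{(1)} = 153.343629 + (153.343629 − 158.288052)/3 = 151.695488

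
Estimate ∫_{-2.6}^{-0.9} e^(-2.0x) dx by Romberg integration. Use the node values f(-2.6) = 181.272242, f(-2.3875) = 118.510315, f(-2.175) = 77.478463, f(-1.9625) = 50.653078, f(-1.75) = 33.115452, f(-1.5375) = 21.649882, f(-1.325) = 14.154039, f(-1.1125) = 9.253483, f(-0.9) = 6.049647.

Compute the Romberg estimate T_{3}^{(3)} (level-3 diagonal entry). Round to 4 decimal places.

T_{0}^{(0)} (trapezoid, 1 panel, h=1.7000): 159.223606
T_{1}^{(0)} (trapezoid, 2 panels, h=0.8500): 107.759937
T_{2}^{(0)} (trapezoid, 4 panels, h=0.4250): 92.823782
T_{3}^{(0)} (trapezoid, 8 panels, h=0.2125): 88.926077
T_{1}^{(1)} = 107.759937 + (107.759937 − 159.223606)/3 = 90.605381
T_{2}^{(1)} = 92.823782 + (92.823782 − 107.759937)/3 = 87.845064
T_{3}^{(1)} = 88.926077 + (88.926077 − 92.823782)/3 = 87.626842
T_{2}^{(2)} = 87.845064 + (87.845064 − 90.605381)/15 = 87.661043
T_{3}^{(2)} = 87.626842 + (87.626842 − 87.845064)/15 = 87.612294
T_{3}^{(3)} = 87.612294 + (87.612294 − 87.661043)/63 = 87.611520

87.6115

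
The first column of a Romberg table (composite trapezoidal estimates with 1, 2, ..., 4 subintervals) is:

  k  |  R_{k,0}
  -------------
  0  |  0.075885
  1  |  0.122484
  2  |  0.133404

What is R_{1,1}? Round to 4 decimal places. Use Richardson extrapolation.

Richardson extrapolation on the trapezoidal column (denominator 4−1=3):
R_{1,1} = 0.122484 + (0.122484 − 0.075885)/3 = 0.138017

0.1380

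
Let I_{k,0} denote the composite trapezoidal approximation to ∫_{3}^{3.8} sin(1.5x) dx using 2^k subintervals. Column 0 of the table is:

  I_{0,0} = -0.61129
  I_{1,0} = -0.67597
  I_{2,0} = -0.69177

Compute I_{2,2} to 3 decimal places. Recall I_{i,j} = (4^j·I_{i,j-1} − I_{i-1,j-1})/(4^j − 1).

Richardson extrapolation on the trapezoidal column (denominator 4−1=3):
I_{1,1} = -0.67597 + (-0.67597 − (-0.61129))/3 = -0.69753
I_{2,1} = (4·(-0.69177) − (-0.67597)) / 3 = -0.69704
I_{2,2} = -0.69704 + (-0.69704 − (-0.69753))/15 = -0.69701

-0.697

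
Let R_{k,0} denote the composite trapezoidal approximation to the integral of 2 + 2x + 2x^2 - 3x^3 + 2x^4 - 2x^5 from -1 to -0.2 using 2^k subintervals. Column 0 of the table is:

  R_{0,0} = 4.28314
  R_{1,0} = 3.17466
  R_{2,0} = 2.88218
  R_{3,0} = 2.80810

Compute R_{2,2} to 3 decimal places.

2.783

R_{1,1} = 3.17466 + (3.17466 − 4.28314)/3 = 2.80517
R_{2,1} = (4·2.88218 − 3.17466) / 3 = 2.78469
R_{2,2} = 2.78469 + (2.78469 − 2.80517)/15 = 2.78332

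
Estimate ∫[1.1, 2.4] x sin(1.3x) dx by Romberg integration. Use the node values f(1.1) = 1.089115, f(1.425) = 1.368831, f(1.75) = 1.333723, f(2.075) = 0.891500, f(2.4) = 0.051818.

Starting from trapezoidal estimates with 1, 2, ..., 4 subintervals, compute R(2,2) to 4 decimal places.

R(0,0) (trapezoid, 1 panel, h=1.3000): 0.741606
R(1,0) (trapezoid, 2 panels, h=0.6500): 1.237723
R(2,0) (trapezoid, 4 panels, h=0.3250): 1.353469
R(1,1) = 1.237723 + (1.237723 − 0.741606)/3 = 1.403095
R(2,1) = 1.353469 + (1.353469 − 1.237723)/3 = 1.392051
R(2,2) = 1.392051 + (1.392051 − 1.403095)/15 = 1.391315

1.3913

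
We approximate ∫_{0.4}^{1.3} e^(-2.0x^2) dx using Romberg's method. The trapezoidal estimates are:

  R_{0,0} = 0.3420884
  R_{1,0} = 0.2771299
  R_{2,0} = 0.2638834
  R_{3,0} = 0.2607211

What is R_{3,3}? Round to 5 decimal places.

R_{1,1} = (4·0.2771299 − 0.3420884) / 3 = 0.2554771
R_{2,1} = 0.2638834 + (0.2638834 − 0.2771299)/3 = 0.2594679
R_{3,1} = 0.2607211 + (0.2607211 − 0.2638834)/3 = 0.2596670
R_{2,2} = (16·0.2594679 − 0.2554771) / 15 = 0.2597340
R_{3,2} = (16·0.2596670 − 0.2594679) / 15 = 0.2596803
R_{3,3} = (64·0.2596803 − 0.2597340) / 63 = 0.2596794

0.25968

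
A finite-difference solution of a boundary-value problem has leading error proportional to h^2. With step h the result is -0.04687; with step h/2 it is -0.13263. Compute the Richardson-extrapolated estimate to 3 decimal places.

The leading error scales as h^2; refining by a factor of 2 reduces it by 2^2 = 4.
Extrapolated value = (4·A(h/2) − A(h)) / (4 − 1)
= (4·(-0.13263) − (-0.04687)) / 3
= -0.48365 / 3 = -0.16122

-0.161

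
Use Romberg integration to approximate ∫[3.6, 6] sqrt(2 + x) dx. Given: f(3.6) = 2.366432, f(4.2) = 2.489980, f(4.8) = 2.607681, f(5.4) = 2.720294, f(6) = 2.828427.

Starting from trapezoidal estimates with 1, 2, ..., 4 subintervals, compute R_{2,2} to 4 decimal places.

R_{0,0} (trapezoid, 1 panel, h=2.4000): 6.233831
R_{1,0} (trapezoid, 2 panels, h=1.2000): 6.246133
R_{2,0} (trapezoid, 4 panels, h=0.6000): 6.249231
R_{1,1} = 6.246133 + (6.246133 − 6.233831)/3 = 6.250234
R_{2,1} = 6.249231 + (6.249231 − 6.246133)/3 = 6.250264
R_{2,2} = 6.250264 + (6.250264 − 6.250234)/15 = 6.250266

6.2503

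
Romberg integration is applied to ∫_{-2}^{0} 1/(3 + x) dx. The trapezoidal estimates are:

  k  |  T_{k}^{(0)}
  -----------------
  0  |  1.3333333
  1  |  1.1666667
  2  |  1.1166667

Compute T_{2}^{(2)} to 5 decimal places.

T_{1}^{(1)} = 1.1666667 + (1.1666667 − 1.3333333)/3 = 1.1111112
T_{2}^{(1)} = 1.1166667 + (1.1166667 − 1.1666667)/3 = 1.1000000
T_{2}^{(2)} = 1.1000000 + (1.1000000 − 1.1111112)/15 = 1.0992593

1.09926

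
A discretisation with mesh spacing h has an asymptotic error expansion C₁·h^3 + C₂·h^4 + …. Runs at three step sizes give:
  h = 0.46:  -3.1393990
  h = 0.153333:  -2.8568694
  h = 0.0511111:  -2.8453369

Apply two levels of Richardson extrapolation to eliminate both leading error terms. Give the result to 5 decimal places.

First eliminate the h^3 term (factor 3^3 = 27):
  B₁ = (27·(-2.8568694) − (-3.1393990))/26 = -2.8460029
  B₂ = (27·(-2.8453369) − (-2.8568694))/26 = -2.8448933
Then eliminate the h^4 term (factor 3^4 = 81):
  (81·(-2.8448933) − (-2.8460029))/80 = -2.8448794

-2.84488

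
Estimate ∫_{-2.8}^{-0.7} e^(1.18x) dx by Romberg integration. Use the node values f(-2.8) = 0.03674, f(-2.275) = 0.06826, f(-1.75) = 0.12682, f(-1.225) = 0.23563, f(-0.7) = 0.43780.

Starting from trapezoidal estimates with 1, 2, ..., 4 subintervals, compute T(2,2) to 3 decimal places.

T(0,0) (trapezoid, 1 panel, h=2.1000): 0.49827
T(1,0) (trapezoid, 2 panels, h=1.0500): 0.38229
T(2,0) (trapezoid, 4 panels, h=0.5250): 0.35069
T(1,1) = 0.38229 + (0.38229 − 0.49827)/3 = 0.34363
T(2,1) = 0.35069 + (0.35069 − 0.38229)/3 = 0.34016
T(2,2) = 0.34016 + (0.34016 − 0.34363)/15 = 0.33993

0.340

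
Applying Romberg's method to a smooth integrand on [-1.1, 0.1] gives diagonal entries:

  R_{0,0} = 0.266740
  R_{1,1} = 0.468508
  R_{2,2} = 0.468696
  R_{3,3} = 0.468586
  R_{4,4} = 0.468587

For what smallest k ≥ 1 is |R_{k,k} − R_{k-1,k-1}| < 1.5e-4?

k = 3

|R_{1,1} − R_{0,0}| = 0.201768 ≥ 1.5e-4
|R_{2,2} − R_{1,1}| = 0.000188 ≥ 1.5e-4
|R_{3,3} − R_{2,2}| = 0.000110 < 1.5e-4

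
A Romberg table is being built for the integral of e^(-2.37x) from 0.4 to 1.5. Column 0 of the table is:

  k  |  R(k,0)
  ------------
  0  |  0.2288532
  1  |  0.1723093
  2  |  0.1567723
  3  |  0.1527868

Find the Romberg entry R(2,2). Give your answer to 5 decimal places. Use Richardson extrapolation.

Richardson extrapolation on the trapezoidal column (denominator 4−1=3):
R(1,1) = 0.1723093 + (0.1723093 − 0.2288532)/3 = 0.1534613
R(2,1) = 0.1567723 + (0.1567723 − 0.1723093)/3 = 0.1515933
R(2,2) = 0.1515933 + (0.1515933 − 0.1534613)/15 = 0.1514688

0.15147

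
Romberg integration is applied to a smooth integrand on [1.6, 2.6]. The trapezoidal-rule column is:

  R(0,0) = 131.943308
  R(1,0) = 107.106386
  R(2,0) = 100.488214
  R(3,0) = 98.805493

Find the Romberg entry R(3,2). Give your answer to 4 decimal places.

Richardson extrapolation on the trapezoidal column (denominator 4−1=3):
R(2,1) = 100.488214 + (100.488214 − 107.106386)/3 = 98.282157
R(3,1) = (4·98.805493 − 100.488214) / 3 = 98.244586
R(3,2) = (16·98.244586 − 98.282157) / 15 = 98.242081

98.2421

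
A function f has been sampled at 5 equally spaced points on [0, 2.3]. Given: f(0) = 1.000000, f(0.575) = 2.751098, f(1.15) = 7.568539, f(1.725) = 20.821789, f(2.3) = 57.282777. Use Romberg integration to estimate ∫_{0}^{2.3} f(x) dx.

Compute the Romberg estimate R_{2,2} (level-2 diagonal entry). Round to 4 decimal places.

R_{0,0} (trapezoid, 1 panel, h=2.3000): 67.025194
R_{1,0} (trapezoid, 2 panels, h=1.1500): 42.216417
R_{2,0} (trapezoid, 4 panels, h=0.5750): 34.662618
R_{1,1} = 42.216417 + (42.216417 − 67.025194)/3 = 33.946825
R_{2,1} = 34.662618 + (34.662618 − 42.216417)/3 = 32.144685
R_{2,2} = 32.144685 + (32.144685 − 33.946825)/15 = 32.024542

32.0245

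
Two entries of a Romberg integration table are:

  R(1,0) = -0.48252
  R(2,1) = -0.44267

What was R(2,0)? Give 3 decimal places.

-0.453

From R(2,1) = (4·R(2,0) − R(1,0))/3, solve for R(2,0):
4·R(2,0) = 3·(-0.44267) + (-0.48252) = -1.81053
R(2,0) = -0.45263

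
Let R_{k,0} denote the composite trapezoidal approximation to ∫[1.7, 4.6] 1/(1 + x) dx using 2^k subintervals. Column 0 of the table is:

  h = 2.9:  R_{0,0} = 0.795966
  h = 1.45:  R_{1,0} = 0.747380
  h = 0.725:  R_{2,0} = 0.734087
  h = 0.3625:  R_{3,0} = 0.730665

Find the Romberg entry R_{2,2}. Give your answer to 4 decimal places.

Richardson extrapolation on the trapezoidal column (denominator 4−1=3):
R_{1,1} = (4·0.747380 − 0.795966) / 3 = 0.731185
R_{2,1} = (4·0.734087 − 0.747380) / 3 = 0.729656
R_{2,2} = (16·0.729656 − 0.731185) / 15 = 0.729554

0.7296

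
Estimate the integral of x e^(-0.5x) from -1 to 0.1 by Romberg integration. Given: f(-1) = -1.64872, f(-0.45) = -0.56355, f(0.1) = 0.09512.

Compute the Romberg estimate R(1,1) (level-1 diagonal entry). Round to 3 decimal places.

-0.698

R(0,0) (trapezoid, 1 panel, h=1.1000): -0.85448
R(1,0) (trapezoid, 2 panels, h=0.5500): -0.73719
R(1,1) = -0.73719 + (-0.73719 − (-0.85448))/3 = -0.69809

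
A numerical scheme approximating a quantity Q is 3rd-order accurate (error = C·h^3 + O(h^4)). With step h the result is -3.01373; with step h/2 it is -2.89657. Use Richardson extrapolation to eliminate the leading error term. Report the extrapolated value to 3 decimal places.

The leading error scales as h^3; refining by a factor of 2 reduces it by 2^3 = 8.
Extrapolated value = (8·A(h/2) − A(h)) / (8 − 1)
= (8·(-2.89657) − (-3.01373)) / 7
= -20.15883 / 7 = -2.87983

-2.880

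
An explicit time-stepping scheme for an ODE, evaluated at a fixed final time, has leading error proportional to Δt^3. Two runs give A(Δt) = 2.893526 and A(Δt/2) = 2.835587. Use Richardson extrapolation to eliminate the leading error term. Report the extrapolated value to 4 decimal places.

The leading error scales as Δt^3; refining by a factor of 2 reduces it by 2^3 = 8.
Extrapolated value = (8·A(Δt/2) − A(Δt)) / (8 − 1)
= (8·2.835587 − 2.893526) / 7
= 19.791170 / 7 = 2.827310

2.8273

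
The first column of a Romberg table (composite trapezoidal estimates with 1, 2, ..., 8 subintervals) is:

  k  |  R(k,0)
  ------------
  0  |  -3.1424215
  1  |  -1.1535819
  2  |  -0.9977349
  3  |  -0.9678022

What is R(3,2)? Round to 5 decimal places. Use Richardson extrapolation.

Richardson extrapolation on the trapezoidal column (denominator 4−1=3):
R(2,1) = -0.9977349 + (-0.9977349 − (-1.1535819))/3 = -0.9457859
R(3,1) = -0.9678022 + (-0.9678022 − (-0.9977349))/3 = -0.9578246
R(3,2) = (16·(-0.9578246) − (-0.9457859)) / 15 = -0.9586272

-0.95863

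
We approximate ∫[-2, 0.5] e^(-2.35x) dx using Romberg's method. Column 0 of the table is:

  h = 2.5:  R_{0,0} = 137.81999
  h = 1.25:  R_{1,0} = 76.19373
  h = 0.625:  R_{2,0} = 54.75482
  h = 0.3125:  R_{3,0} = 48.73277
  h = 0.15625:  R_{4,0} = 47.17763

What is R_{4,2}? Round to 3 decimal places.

Richardson extrapolation on the trapezoidal column (denominator 4−1=3):
R_{3,1} = (4·48.73277 − 54.75482) / 3 = 46.72542
R_{4,1} = 47.17763 + (47.17763 − 48.73277)/3 = 46.65925
R_{4,2} = (16·46.65925 − 46.72542) / 15 = 46.65484

46.655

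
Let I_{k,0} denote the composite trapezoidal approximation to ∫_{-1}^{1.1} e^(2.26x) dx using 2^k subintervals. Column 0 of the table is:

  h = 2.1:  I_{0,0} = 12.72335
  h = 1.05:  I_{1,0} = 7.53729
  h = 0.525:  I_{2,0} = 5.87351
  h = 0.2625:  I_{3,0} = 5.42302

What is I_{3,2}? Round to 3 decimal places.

Richardson extrapolation on the trapezoidal column (denominator 4−1=3):
I_{2,1} = (4·5.87351 − 7.53729) / 3 = 5.31892
I_{3,1} = (4·5.42302 − 5.87351) / 3 = 5.27286
I_{3,2} = (16·5.27286 − 5.31892) / 15 = 5.26979

5.270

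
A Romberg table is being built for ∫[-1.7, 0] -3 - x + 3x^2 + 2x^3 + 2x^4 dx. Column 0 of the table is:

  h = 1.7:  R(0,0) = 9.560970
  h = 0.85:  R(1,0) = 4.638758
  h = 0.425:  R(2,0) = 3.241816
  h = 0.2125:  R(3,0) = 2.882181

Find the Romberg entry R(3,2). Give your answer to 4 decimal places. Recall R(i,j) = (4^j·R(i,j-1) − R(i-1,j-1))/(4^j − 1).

R(2,1) = (4·3.241816 − 4.638758) / 3 = 2.776169
R(3,1) = (4·2.882181 − 3.241816) / 3 = 2.762303
R(3,2) = 2.762303 + (2.762303 − 2.776169)/15 = 2.761379

2.7614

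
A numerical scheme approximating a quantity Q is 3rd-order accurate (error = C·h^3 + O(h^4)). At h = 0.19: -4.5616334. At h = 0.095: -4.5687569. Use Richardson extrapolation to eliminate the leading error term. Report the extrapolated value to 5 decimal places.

Extrapolated value = (8·A(h/2) − A(h)) / (8 − 1)
= (8·(-4.5687569) − (-4.5616334)) / 7
= -31.9884218 / 7 = -4.5697745

-4.56977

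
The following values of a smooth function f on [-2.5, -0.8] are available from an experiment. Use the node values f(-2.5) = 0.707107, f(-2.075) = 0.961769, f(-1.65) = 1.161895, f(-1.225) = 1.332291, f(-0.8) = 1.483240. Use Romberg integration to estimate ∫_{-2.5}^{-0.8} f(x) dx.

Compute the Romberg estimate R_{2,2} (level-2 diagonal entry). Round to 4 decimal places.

R_{0,0} (trapezoid, 1 panel, h=1.7000): 1.861795
R_{1,0} (trapezoid, 2 panels, h=0.8500): 1.918508
R_{2,0} (trapezoid, 4 panels, h=0.4250): 1.934230
R_{1,1} = 1.918508 + (1.918508 − 1.861795)/3 = 1.937412
R_{2,1} = 1.934230 + (1.934230 − 1.918508)/3 = 1.939471
R_{2,2} = 1.939471 + (1.939471 − 1.937412)/15 = 1.939608

1.9396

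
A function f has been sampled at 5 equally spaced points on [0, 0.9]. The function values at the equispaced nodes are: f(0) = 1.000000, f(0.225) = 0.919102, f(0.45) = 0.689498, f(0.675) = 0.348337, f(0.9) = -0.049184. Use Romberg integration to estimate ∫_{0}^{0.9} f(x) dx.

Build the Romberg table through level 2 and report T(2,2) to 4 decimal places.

0.5549

T(0,0) (trapezoid, 1 panel, h=0.9000): 0.427867
T(1,0) (trapezoid, 2 panels, h=0.4500): 0.524208
T(2,0) (trapezoid, 4 panels, h=0.2250): 0.547278
T(1,1) = 0.524208 + (0.524208 − 0.427867)/3 = 0.556322
T(2,1) = 0.547278 + (0.547278 − 0.524208)/3 = 0.554968
T(2,2) = 0.554968 + (0.554968 − 0.556322)/15 = 0.554878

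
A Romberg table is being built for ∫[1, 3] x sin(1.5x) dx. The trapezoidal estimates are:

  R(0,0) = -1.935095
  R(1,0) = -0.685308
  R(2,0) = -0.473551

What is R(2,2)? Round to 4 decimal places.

-0.4119

Richardson extrapolation on the trapezoidal column (denominator 4−1=3):
R(1,1) = -0.685308 + (-0.685308 − (-1.935095))/3 = -0.268712
R(2,1) = (4·(-0.473551) − (-0.685308)) / 3 = -0.402965
R(2,2) = -0.402965 + (-0.402965 − (-0.268712))/15 = -0.411915
(Column j=1 coincides with Simpson's rule on the same nodes.)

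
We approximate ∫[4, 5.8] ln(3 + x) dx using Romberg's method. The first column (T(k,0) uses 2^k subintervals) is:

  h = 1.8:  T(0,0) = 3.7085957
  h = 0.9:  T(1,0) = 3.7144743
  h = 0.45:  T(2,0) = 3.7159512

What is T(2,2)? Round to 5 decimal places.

Richardson extrapolation on the trapezoidal column (denominator 4−1=3):
T(1,1) = (4·3.7144743 − 3.7085957) / 3 = 3.7164338
T(2,1) = 3.7159512 + (3.7159512 − 3.7144743)/3 = 3.7164435
T(2,2) = 3.7164435 + (3.7164435 − 3.7164338)/15 = 3.7164441
(Column j=1 coincides with Simpson's rule on the same nodes.)

3.71644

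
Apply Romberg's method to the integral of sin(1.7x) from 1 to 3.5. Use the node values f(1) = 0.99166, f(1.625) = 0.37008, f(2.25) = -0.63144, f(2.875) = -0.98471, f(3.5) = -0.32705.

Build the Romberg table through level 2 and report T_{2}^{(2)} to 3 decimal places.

T_{0}^{(0)} (trapezoid, 1 panel, h=2.5000): 0.83076
T_{1}^{(0)} (trapezoid, 2 panels, h=1.2500): -0.37392
T_{2}^{(0)} (trapezoid, 4 panels, h=0.6250): -0.57110
T_{1}^{(1)} = -0.37392 + (-0.37392 − 0.83076)/3 = -0.77548
T_{2}^{(1)} = -0.57110 + (-0.57110 − (-0.37392))/3 = -0.63683
T_{2}^{(2)} = -0.63683 + (-0.63683 − (-0.77548))/15 = -0.62759

-0.628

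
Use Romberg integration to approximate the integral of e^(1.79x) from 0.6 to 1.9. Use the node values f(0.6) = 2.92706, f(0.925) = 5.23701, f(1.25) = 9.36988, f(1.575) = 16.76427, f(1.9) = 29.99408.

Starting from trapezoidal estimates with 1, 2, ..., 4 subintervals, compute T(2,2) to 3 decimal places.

15.122

T(0,0) (trapezoid, 1 panel, h=1.3000): 21.39874
T(1,0) (trapezoid, 2 panels, h=0.6500): 16.78979
T(2,0) (trapezoid, 4 panels, h=0.3250): 15.54531
T(1,1) = 16.78979 + (16.78979 − 21.39874)/3 = 15.25347
T(2,1) = 15.54531 + (15.54531 − 16.78979)/3 = 15.13048
T(2,2) = 15.13048 + (15.13048 − 15.25347)/15 = 15.12228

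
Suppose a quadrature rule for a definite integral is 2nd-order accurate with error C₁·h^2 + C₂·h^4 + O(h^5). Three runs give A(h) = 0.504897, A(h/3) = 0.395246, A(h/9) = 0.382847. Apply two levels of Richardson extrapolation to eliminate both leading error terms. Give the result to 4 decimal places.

0.3813

First eliminate the h^2 term (factor 3^2 = 9):
  B₁ = (9·0.395246 − 0.504897)/8 = 0.381540
  B₂ = (9·0.382847 − 0.395246)/8 = 0.381297
Then eliminate the h^4 term (factor 3^4 = 81):
  (81·0.381297 − 0.381540)/80 = 0.381294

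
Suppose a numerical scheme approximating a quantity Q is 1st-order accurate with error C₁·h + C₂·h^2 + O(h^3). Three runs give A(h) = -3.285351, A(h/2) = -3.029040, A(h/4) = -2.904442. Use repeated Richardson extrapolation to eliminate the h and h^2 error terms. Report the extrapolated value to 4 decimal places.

-2.7822

First eliminate the h term (factor 2^1 = 2):
  B₁ = (2·(-3.029040) − (-3.285351))/1 = -2.772729
  B₂ = (2·(-2.904442) − (-3.029040))/1 = -2.779844
Then eliminate the h^2 term (factor 2^2 = 4):
  (4·(-2.779844) − (-2.772729))/3 = -2.782216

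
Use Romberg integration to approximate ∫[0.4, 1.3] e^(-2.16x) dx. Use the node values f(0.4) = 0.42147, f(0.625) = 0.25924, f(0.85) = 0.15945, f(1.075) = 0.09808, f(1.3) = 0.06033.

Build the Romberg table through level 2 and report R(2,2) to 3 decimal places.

R(0,0) (trapezoid, 1 panel, h=0.9000): 0.21681
R(1,0) (trapezoid, 2 panels, h=0.4500): 0.18016
R(2,0) (trapezoid, 4 panels, h=0.2250): 0.17048
R(1,1) = 0.18016 + (0.18016 − 0.21681)/3 = 0.16794
R(2,1) = 0.17048 + (0.17048 − 0.18016)/3 = 0.16725
R(2,2) = 0.16725 + (0.16725 − 0.16794)/15 = 0.16720

0.167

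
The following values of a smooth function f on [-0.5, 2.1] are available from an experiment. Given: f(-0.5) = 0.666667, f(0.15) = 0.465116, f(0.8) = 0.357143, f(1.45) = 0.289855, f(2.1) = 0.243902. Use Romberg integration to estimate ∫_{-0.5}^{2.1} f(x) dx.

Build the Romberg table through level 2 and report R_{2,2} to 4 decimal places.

1.0059

R_{0,0} (trapezoid, 1 panel, h=2.6000): 1.183740
R_{1,0} (trapezoid, 2 panels, h=1.3000): 1.056156
R_{2,0} (trapezoid, 4 panels, h=0.6500): 1.018809
R_{1,1} = 1.056156 + (1.056156 − 1.183740)/3 = 1.013628
R_{2,1} = 1.018809 + (1.018809 − 1.056156)/3 = 1.006360
R_{2,2} = 1.006360 + (1.006360 − 1.013628)/15 = 1.005875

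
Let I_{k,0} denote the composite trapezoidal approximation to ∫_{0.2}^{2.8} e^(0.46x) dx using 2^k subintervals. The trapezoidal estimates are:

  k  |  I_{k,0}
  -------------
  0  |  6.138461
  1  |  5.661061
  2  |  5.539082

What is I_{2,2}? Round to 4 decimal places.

5.4982

Richardson extrapolation on the trapezoidal column (denominator 4−1=3):
I_{1,1} = (4·5.661061 − 6.138461) / 3 = 5.501928
I_{2,1} = 5.539082 + (5.539082 − 5.661061)/3 = 5.498422
I_{2,2} = 5.498422 + (5.498422 − 5.501928)/15 = 5.498188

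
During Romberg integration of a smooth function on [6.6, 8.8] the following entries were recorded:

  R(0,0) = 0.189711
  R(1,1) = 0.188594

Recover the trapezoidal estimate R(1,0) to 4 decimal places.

From R(1,1) = (4·R(1,0) − R(0,0))/3, solve for R(1,0):
4·R(1,0) = 3·0.188594 + 0.189711 = 0.755493
R(1,0) = 0.188873

0.1889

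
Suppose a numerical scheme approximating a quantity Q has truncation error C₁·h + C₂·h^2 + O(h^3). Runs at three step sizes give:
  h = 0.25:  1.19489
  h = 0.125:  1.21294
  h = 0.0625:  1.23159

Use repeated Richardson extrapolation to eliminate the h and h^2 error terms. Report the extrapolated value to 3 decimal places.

1.257

First eliminate the h term (factor 2^1 = 2):
  B₁ = (2·1.21294 − 1.19489)/1 = 1.23099
  B₂ = (2·1.23159 − 1.21294)/1 = 1.25024
Then eliminate the h^2 term (factor 2^2 = 4):
  (4·1.25024 − 1.23099)/3 = 1.25666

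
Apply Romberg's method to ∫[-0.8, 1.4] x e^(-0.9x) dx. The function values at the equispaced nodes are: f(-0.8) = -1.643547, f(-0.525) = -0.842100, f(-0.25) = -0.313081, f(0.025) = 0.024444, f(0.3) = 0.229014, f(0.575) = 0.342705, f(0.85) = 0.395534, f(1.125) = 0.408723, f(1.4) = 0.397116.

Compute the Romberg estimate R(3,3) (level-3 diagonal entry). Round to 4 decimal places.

R(0,0) (trapezoid, 1 panel, h=2.2000): -1.371074
R(1,0) (trapezoid, 2 panels, h=1.1000): -0.433622
R(2,0) (trapezoid, 4 panels, h=0.5500): -0.171462
R(3,0) (trapezoid, 8 panels, h=0.2750): -0.103944
R(1,1) = -0.433622 + (-0.433622 − (-1.371074))/3 = -0.121138
R(2,1) = -0.171462 + (-0.171462 − (-0.433622))/3 = -0.084075
R(3,1) = -0.103944 + (-0.103944 − (-0.171462))/3 = -0.081438
R(2,2) = -0.084075 + (-0.084075 − (-0.121138))/15 = -0.081604
R(3,2) = -0.081438 + (-0.081438 − (-0.084075))/15 = -0.081262
R(3,3) = -0.081262 + (-0.081262 − (-0.081604))/63 = -0.081257

-0.0813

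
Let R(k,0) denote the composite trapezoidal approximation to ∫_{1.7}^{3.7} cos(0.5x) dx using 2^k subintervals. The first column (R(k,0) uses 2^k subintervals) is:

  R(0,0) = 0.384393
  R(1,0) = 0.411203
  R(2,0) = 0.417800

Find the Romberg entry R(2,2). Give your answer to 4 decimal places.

0.4200

Richardson extrapolation on the trapezoidal column (denominator 4−1=3):
R(1,1) = 0.411203 + (0.411203 − 0.384393)/3 = 0.420140
R(2,1) = (4·0.417800 − 0.411203) / 3 = 0.419999
R(2,2) = (16·0.419999 − 0.420140) / 15 = 0.419990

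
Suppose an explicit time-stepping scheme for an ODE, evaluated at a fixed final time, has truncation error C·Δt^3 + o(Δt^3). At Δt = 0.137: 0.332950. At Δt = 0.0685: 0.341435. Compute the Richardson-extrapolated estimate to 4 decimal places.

Extrapolated value = (8·A(Δt/2) − A(Δt)) / (8 − 1)
= (8·0.341435 − 0.332950) / 7
= 2.398530 / 7 = 0.342647

0.3426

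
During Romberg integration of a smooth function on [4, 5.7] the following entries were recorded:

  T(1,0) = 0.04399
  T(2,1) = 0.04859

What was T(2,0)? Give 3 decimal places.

From T(2,1) = (4·T(2,0) − T(1,0))/3, solve for T(2,0):
4·T(2,0) = 3·0.04859 + 0.04399 = 0.18976
T(2,0) = 0.04744

0.047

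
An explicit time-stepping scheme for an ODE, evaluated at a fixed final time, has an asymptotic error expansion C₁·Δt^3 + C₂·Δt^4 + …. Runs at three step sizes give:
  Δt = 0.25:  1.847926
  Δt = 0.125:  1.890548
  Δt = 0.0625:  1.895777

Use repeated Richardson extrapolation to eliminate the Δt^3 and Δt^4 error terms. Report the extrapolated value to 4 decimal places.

1.8965

First eliminate the Δt^3 term (factor 2^3 = 8):
  B₁ = (8·1.890548 − 1.847926)/7 = 1.896637
  B₂ = (8·1.895777 − 1.890548)/7 = 1.896524
Then eliminate the Δt^4 term (factor 2^4 = 16):
  (16·1.896524 − 1.896637)/15 = 1.896516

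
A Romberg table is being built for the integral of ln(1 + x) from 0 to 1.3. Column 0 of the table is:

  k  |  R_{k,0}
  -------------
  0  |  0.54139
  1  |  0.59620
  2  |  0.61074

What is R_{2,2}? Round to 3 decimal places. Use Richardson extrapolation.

Richardson extrapolation on the trapezoidal column (denominator 4−1=3):
R_{1,1} = (4·0.59620 − 0.54139) / 3 = 0.61447
R_{2,1} = 0.61074 + (0.61074 − 0.59620)/3 = 0.61559
R_{2,2} = 0.61559 + (0.61559 − 0.61447)/15 = 0.61566

0.616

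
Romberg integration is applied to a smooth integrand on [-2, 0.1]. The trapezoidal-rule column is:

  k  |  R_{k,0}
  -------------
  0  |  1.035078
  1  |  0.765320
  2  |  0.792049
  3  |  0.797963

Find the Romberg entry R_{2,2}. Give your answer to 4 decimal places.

R_{1,1} = 0.765320 + (0.765320 − 1.035078)/3 = 0.675401
R_{2,1} = (4·0.792049 − 0.765320) / 3 = 0.800959
R_{2,2} = (16·0.800959 − 0.675401) / 15 = 0.809330

0.8093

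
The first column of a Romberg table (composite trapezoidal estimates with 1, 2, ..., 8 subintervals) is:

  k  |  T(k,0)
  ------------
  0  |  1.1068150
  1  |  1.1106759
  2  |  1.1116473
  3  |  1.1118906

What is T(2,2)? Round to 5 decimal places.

Richardson extrapolation on the trapezoidal column (denominator 4−1=3):
T(1,1) = (4·1.1106759 − 1.1068150) / 3 = 1.1119629
T(2,1) = 1.1116473 + (1.1116473 − 1.1106759)/3 = 1.1119711
T(2,2) = (16·1.1119711 − 1.1119629) / 15 = 1.1119716

1.11197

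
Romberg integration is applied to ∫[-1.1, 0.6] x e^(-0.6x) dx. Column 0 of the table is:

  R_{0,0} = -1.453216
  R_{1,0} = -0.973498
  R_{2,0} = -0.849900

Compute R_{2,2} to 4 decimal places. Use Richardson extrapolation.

Richardson extrapolation on the trapezoidal column (denominator 4−1=3):
R_{1,1} = (4·(-0.973498) − (-1.453216)) / 3 = -0.813592
R_{2,1} = -0.849900 + (-0.849900 − (-0.973498))/3 = -0.808701
R_{2,2} = -0.808701 + (-0.808701 − (-0.813592))/15 = -0.808375
(Column j=1 coincides with Simpson's rule on the same nodes.)

-0.8084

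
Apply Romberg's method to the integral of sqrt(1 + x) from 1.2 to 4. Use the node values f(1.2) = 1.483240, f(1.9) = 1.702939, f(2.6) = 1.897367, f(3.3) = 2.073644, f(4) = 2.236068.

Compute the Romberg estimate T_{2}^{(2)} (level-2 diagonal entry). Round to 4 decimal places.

T_{0}^{(0)} (trapezoid, 1 panel, h=2.8000): 5.207031
T_{1}^{(0)} (trapezoid, 2 panels, h=1.4000): 5.259829
T_{2}^{(0)} (trapezoid, 4 panels, h=0.7000): 5.273523
T_{1}^{(1)} = 5.259829 + (5.259829 − 5.207031)/3 = 5.277428
T_{2}^{(1)} = 5.273523 + (5.273523 − 5.259829)/3 = 5.278088
T_{2}^{(2)} = 5.278088 + (5.278088 − 5.277428)/15 = 5.278132

5.2781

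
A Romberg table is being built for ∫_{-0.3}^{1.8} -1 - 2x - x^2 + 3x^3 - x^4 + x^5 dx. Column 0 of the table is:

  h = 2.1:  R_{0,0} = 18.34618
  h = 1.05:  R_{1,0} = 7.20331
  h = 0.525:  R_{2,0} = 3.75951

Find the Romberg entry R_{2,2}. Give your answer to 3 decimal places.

Richardson extrapolation on the trapezoidal column (denominator 4−1=3):
R_{1,1} = (4·7.20331 − 18.34618) / 3 = 3.48902
R_{2,1} = 3.75951 + (3.75951 − 7.20331)/3 = 2.61158
R_{2,2} = (16·2.61158 − 3.48902) / 15 = 2.55308
(Column j=1 coincides with Simpson's rule on the same nodes.)

2.553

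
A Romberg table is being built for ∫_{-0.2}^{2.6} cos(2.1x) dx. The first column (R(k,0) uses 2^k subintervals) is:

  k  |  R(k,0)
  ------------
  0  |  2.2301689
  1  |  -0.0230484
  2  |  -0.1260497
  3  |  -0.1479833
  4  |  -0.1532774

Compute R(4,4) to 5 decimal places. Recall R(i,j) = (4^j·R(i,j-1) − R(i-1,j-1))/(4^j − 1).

-0.15502

R(1,1) = (4·(-0.0230484) − 2.2301689) / 3 = -0.7741208
R(2,1) = (4·(-0.1260497) − (-0.0230484)) / 3 = -0.1603835
R(3,1) = (4·(-0.1479833) − (-0.1260497)) / 3 = -0.1552945
R(4,1) = -0.1532774 + (-0.1532774 − (-0.1479833))/3 = -0.1550421
R(2,2) = -0.1603835 + (-0.1603835 − (-0.7741208))/15 = -0.1194677
R(3,2) = (16·(-0.1552945) − (-0.1603835)) / 15 = -0.1549552
R(4,2) = -0.1550421 + (-0.1550421 − (-0.1552945))/15 = -0.1550253
R(3,3) = -0.1549552 + (-0.1549552 − (-0.1194677))/63 = -0.1555185
R(4,3) = -0.1550253 + (-0.1550253 − (-0.1549552))/63 = -0.1550264
R(4,4) = (256·(-0.1550264) − (-0.1555185)) / 255 = -0.1550245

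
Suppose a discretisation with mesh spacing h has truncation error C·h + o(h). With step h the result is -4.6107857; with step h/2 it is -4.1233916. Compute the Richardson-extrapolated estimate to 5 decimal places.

The leading error scales as h; refining by a factor of 2 reduces it by 2^1 = 2.
Extrapolated value = (2·A(h/2) − A(h)) / (2 − 1)
= (2·(-4.1233916) − (-4.6107857)) / 1
= -3.6359975 / 1 = -3.6359975

-3.63600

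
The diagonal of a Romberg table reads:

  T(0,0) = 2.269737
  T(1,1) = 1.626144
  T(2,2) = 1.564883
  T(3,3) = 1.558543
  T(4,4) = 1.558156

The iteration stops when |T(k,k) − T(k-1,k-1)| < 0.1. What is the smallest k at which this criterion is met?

k = 2

|T(1,1) − T(0,0)| = 0.643593 ≥ 0.1
|T(2,2) − T(1,1)| = 0.061261 < 0.1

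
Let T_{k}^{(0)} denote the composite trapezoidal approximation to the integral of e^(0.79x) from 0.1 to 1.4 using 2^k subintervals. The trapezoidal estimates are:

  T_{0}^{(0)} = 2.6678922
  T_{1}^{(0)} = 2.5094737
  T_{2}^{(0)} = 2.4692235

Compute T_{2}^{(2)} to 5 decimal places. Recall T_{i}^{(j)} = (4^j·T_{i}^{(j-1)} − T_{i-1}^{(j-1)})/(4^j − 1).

T_{1}^{(1)} = (4·2.5094737 − 2.6678922) / 3 = 2.4566675
T_{2}^{(1)} = (4·2.4692235 − 2.5094737) / 3 = 2.4558068
T_{2}^{(2)} = (16·2.4558068 − 2.4566675) / 15 = 2.4557494
(Column j=1 coincides with Simpson's rule on the same nodes.)

2.45575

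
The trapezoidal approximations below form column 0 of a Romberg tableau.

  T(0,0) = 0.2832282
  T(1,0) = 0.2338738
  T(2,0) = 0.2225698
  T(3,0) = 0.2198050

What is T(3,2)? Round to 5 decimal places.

Richardson extrapolation on the trapezoidal column (denominator 4−1=3):
T(2,1) = (4·0.2225698 − 0.2338738) / 3 = 0.2188018
T(3,1) = (4·0.2198050 − 0.2225698) / 3 = 0.2188834
T(3,2) = (16·0.2188834 − 0.2188018) / 15 = 0.2188888

0.21889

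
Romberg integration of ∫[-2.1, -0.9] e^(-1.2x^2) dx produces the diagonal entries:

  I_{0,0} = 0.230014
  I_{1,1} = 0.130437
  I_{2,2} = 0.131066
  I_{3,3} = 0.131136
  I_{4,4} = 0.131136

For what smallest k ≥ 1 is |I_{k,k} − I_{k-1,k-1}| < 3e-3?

k = 2

|I_{1,1} − I_{0,0}| = 0.099577 ≥ 3e-3
|I_{2,2} − I_{1,1}| = 0.000629 < 3e-3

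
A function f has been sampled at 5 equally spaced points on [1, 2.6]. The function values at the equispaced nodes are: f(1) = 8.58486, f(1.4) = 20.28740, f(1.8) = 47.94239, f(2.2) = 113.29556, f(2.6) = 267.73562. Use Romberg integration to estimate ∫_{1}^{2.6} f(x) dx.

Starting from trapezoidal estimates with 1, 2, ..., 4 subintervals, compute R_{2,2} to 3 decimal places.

R_{0,0} (trapezoid, 1 panel, h=1.6000): 221.05638
R_{1,0} (trapezoid, 2 panels, h=0.8000): 148.88210
R_{2,0} (trapezoid, 4 panels, h=0.4000): 127.87424
R_{1,1} = 148.88210 + (148.88210 − 221.05638)/3 = 124.82401
R_{2,1} = 127.87424 + (127.87424 − 148.88210)/3 = 120.87162
R_{2,2} = 120.87162 + (120.87162 − 124.82401)/15 = 120.60813

120.608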